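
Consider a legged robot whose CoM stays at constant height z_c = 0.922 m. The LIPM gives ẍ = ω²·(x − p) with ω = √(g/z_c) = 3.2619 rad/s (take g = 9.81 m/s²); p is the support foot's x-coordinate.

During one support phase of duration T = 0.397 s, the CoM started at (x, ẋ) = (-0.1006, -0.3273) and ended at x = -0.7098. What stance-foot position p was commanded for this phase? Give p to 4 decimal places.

p = 0.3564

ωT = 3.2619·0.397 = 1.294974; cosh(ωT) = 1.962404, sinh(ωT) = 1.688499
x(T) = p + (x₀−p)·cosh(ωT) + (ẋ₀/ω)·sinh(ωT) ⇒ p·(1 − cosh) = x(T) − x₀·cosh − (ẋ₀/ω)·sinh
numerator   = -0.7098 − (-0.1006)·1.962404 − (-0.3273/3.2619)·1.688499 = -0.342958
denominator = 1 − 1.962404 = -0.962404
p = -0.342958 / -0.962404 = 0.3564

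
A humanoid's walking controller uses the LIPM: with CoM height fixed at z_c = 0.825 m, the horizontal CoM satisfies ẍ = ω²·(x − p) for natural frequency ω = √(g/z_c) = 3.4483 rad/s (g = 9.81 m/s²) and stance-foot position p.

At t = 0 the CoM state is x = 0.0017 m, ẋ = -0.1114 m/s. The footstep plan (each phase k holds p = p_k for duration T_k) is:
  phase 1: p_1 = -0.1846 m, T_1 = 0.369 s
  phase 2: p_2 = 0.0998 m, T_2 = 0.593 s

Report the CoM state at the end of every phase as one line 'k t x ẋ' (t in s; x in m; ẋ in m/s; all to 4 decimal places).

phase 1: p=-0.1846, T=0.369, ωT=1.272423, cosh=1.924821, sinh=1.644669; start (x,ẋ)=(0.001700, -0.111400) → end (x,ẋ)=(0.120862, 0.842140)
phase 2: p=0.0998, T=0.593, ωT=2.044842, cosh=3.928669, sinh=3.799268; start (x,ẋ)=(0.120862, 0.842140) → end (x,ẋ)=(1.110398, 3.584422)

1 0.3690 0.1209 0.8421
2 0.9620 1.1104 3.5844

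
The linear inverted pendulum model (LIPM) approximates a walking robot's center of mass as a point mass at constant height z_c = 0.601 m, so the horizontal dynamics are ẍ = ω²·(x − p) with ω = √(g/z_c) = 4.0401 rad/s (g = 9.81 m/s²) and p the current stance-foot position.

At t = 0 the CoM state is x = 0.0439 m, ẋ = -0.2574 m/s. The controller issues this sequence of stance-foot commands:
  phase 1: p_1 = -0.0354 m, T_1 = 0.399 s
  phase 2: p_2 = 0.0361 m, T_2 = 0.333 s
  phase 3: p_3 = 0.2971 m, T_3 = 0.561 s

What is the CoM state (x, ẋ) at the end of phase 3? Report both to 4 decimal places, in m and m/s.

phase 1: p=-0.0354, T=0.399, ωT=1.612000, cosh=2.606157, sinh=2.406669; start (x,ẋ)=(0.043900, -0.257400) → end (x,ẋ)=(0.017936, 0.100224)
phase 2: p=0.0361, T=0.333, ωT=1.345353, cosh=2.049995, sinh=1.789548; start (x,ẋ)=(0.017936, 0.100224) → end (x,ẋ)=(0.043258, 0.074135)
phase 3: p=0.2971, T=0.561, ωT=2.266496, cosh=4.874610, sinh=4.770935; start (x,ẋ)=(0.043258, 0.074135) → end (x,ẋ)=(-0.852734, -4.531437)

x = -0.8527, ẋ = -4.5314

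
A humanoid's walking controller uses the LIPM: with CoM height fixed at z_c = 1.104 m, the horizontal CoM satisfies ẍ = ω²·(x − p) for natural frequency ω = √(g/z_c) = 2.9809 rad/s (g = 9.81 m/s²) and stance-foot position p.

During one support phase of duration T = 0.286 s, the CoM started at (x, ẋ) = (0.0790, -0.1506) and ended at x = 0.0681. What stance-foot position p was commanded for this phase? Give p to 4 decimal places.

p = -0.0184

ωT = 2.9809·0.286 = 0.852537; cosh(ωT) = 1.385961, sinh(ωT) = 0.959630
x(T) = p + (x₀−p)·cosh(ωT) + (ẋ₀/ω)·sinh(ωT) ⇒ p·(1 − cosh) = x(T) − x₀·cosh − (ẋ₀/ω)·sinh
numerator   = 0.0681 − (0.0790)·1.385961 − (-0.1506/2.9809)·0.959630 = 0.007091
denominator = 1 − 1.385961 = -0.385961
p = 0.007091 / -0.385961 = -0.0184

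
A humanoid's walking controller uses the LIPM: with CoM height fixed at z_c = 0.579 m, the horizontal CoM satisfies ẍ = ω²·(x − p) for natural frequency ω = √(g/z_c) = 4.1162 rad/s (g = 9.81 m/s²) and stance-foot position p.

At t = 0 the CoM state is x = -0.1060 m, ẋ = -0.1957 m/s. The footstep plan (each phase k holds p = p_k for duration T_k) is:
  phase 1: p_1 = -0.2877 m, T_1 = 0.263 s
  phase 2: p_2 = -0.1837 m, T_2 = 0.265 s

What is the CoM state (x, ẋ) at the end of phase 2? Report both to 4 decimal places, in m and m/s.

phase 1: p=-0.2877, T=0.263, ωT=1.082561, cosh=1.645478, sinh=1.306751; start (x,ẋ)=(-0.106000, -0.195700) → end (x,ẋ)=(-0.050845, 0.655317)
phase 2: p=-0.1837, T=0.265, ωT=1.090793, cosh=1.656292, sinh=1.320342; start (x,ẋ)=(-0.050845, 0.655317) → end (x,ẋ)=(0.246551, 1.807437)

x = 0.2466, ẋ = 1.8074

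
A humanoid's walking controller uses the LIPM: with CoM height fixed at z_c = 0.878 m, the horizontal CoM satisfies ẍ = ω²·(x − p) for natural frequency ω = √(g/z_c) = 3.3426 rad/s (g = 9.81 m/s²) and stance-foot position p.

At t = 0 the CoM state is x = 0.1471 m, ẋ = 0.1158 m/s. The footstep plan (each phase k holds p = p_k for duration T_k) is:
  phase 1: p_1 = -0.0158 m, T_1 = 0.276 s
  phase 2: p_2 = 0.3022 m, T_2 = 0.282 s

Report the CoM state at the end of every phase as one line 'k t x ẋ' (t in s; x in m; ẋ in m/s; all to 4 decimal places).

1 0.2760 0.2582 0.7454
2 0.5580 0.4799 0.9416

phase 1: p=-0.0158, T=0.276, ωT=0.922558, cosh=1.456609, sinh=1.059108; start (x,ẋ)=(0.147100, 0.115800) → end (x,ẋ)=(0.258173, 0.745370)
phase 2: p=0.3022, T=0.282, ωT=0.942613, cosh=1.478144, sinh=1.088536; start (x,ẋ)=(0.258173, 0.745370) → end (x,ẋ)=(0.479855, 0.941569)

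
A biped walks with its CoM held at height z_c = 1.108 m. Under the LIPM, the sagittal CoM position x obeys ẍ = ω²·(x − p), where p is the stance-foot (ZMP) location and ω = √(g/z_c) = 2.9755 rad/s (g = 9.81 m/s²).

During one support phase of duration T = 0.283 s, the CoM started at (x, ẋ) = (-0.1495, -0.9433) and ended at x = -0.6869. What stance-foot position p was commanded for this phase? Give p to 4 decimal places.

p = 0.4829

ωT = 2.9755·0.283 = 0.842066; cosh(ωT) = 1.375989, sinh(ωT) = 0.945170
x(T) = p + (x₀−p)·cosh(ωT) + (ẋ₀/ω)·sinh(ωT) ⇒ p·(1 − cosh) = x(T) − x₀·cosh − (ẋ₀/ω)·sinh
numerator   = -0.6869 − (-0.1495)·1.375989 − (-0.9433/2.9755)·0.945170 = -0.181550
denominator = 1 − 1.375989 = -0.375989
p = -0.181550 / -0.375989 = 0.4829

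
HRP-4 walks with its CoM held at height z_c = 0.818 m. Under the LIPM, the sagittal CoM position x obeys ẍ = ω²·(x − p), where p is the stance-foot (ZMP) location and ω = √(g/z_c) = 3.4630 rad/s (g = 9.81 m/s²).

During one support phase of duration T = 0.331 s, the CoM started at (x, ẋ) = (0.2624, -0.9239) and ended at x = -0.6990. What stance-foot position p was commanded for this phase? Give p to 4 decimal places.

ωT = 3.4630·0.331 = 1.146253; cosh(ωT) = 1.732103, sinh(ωT) = 1.414278
x(T) = p + (x₀−p)·cosh(ωT) + (ẋ₀/ω)·sinh(ωT) ⇒ p·(1 − cosh) = x(T) − x₀·cosh − (ẋ₀/ω)·sinh
numerator   = -0.6990 − (0.2624)·1.732103 − (-0.9239/3.4630)·1.414278 = -0.776186
denominator = 1 − 1.732103 = -0.732103
p = -0.776186 / -0.732103 = 1.0602

p = 1.0602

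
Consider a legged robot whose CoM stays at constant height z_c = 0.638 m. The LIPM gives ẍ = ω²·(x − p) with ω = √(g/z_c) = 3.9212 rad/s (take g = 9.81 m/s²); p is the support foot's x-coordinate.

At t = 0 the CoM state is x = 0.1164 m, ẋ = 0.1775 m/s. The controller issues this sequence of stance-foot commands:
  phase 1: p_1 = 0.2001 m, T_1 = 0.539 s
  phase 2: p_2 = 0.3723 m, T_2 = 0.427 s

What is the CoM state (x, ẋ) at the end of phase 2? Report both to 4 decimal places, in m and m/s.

phase 1: p=0.2001, T=0.539, ωT=2.113527, cosh=4.199097, sinh=4.078286; start (x,ẋ)=(0.116400, 0.177500) → end (x,ẋ)=(0.033246, -0.593172)
phase 2: p=0.3723, T=0.427, ωT=1.674352, cosh=2.761384, sinh=2.573955; start (x,ẋ)=(0.033246, -0.593172) → end (x,ẋ)=(-0.953327, -5.060041)

x = -0.9533, ẋ = -5.0600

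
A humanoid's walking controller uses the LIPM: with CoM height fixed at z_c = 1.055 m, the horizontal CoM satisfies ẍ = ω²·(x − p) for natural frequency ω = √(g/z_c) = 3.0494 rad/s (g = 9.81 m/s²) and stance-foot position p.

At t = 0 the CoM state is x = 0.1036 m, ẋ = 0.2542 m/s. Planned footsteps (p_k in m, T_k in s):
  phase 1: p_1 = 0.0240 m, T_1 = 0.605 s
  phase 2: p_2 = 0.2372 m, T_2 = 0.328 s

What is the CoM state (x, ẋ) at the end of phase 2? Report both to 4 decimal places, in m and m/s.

x = 1.3098, ẋ = 3.5105

phase 1: p=0.0240, T=0.605, ωT=1.844887, cosh=3.242714, sinh=3.084671; start (x,ẋ)=(0.103600, 0.254200) → end (x,ẋ)=(0.539260, 1.573047)
phase 2: p=0.2372, T=0.328, ωT=1.000203, cosh=1.543319, sinh=1.175515; start (x,ẋ)=(0.539260, 1.573047) → end (x,ẋ)=(1.309770, 3.510484)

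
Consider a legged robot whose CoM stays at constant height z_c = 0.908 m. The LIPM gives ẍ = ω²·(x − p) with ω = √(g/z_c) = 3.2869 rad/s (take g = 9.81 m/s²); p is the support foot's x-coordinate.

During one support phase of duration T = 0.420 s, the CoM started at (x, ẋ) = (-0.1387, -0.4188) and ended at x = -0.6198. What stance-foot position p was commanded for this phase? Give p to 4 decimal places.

p = 0.0801

ωT = 3.2869·0.420 = 1.380498; cosh(ωT) = 2.114167, sinh(ωT) = 1.862714
x(T) = p + (x₀−p)·cosh(ωT) + (ẋ₀/ω)·sinh(ωT) ⇒ p·(1 − cosh) = x(T) − x₀·cosh − (ẋ₀/ω)·sinh
numerator   = -0.6198 − (-0.1387)·2.114167 − (-0.4188/3.2869)·1.862714 = -0.089227
denominator = 1 − 2.114167 = -1.114167
p = -0.089227 / -1.114167 = 0.0801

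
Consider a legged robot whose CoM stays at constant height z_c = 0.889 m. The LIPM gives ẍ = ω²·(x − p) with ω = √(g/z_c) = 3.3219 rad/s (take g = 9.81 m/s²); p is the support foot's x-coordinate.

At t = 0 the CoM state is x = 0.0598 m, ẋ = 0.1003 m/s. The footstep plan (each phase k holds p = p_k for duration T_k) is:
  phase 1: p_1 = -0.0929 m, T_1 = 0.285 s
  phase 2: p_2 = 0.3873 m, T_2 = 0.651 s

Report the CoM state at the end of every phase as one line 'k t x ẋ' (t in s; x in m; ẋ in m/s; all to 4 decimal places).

phase 1: p=-0.0929, T=0.285, ωT=0.946741, cosh=1.482651, sinh=1.094647; start (x,ẋ)=(0.059800, 0.100300) → end (x,ẋ)=(0.166552, 0.703974)
phase 2: p=0.3873, T=0.651, ωT=2.162557, cosh=4.404184, sinh=4.289153; start (x,ẋ)=(0.166552, 0.703974) → end (x,ẋ)=(0.324039, -0.044816)

1 0.2850 0.1666 0.7040
2 0.9360 0.3240 -0.0448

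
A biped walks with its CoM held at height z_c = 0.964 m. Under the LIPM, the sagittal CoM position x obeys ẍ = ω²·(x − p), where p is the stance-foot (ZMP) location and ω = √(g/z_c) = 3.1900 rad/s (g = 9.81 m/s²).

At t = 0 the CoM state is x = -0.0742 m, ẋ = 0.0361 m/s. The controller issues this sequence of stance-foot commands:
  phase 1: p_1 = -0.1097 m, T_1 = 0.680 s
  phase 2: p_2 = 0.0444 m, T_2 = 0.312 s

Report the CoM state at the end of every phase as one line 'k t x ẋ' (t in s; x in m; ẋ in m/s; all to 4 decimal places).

phase 1: p=-0.1097, T=0.680, ωT=2.169200, cosh=4.432775, sinh=4.318506; start (x,ẋ)=(-0.074200, 0.036100) → end (x,ẋ)=(0.096534, 0.649072)
phase 2: p=0.0444, T=0.312, ωT=0.995280, cosh=1.537551, sinh=1.167931; start (x,ẋ)=(0.096534, 0.649072) → end (x,ẋ)=(0.362199, 1.192219)

1 0.6800 0.0965 0.6491
2 0.9920 0.3622 1.1922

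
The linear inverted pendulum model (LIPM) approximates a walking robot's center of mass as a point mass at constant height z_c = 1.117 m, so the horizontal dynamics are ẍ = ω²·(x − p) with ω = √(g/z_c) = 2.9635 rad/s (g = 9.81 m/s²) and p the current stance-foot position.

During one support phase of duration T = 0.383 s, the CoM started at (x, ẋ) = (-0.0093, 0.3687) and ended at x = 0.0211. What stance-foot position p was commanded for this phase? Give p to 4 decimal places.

p = 0.1905

ωT = 2.9635·0.383 = 1.135020; cosh(ωT) = 1.716326, sinh(ωT) = 1.394911
x(T) = p + (x₀−p)·cosh(ωT) + (ẋ₀/ω)·sinh(ωT) ⇒ p·(1 − cosh) = x(T) − x₀·cosh − (ẋ₀/ω)·sinh
numerator   = 0.0211 − (-0.0093)·1.716326 − (0.3687/2.9635)·1.394911 = -0.136484
denominator = 1 − 1.716326 = -0.716326
p = -0.136484 / -0.716326 = 0.1905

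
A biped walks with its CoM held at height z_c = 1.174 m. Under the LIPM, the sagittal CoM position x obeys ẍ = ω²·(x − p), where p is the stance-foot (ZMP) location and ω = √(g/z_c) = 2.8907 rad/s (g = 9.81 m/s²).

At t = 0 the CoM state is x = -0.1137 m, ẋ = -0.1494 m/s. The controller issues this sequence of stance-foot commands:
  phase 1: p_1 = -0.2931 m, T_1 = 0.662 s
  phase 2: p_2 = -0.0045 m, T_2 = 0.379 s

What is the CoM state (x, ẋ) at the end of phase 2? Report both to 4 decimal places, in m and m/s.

phase 1: p=-0.2931, T=0.662, ωT=1.913643, cosh=3.462640, sinh=3.315098; start (x,ẋ)=(-0.113700, -0.149400) → end (x,ẋ)=(0.156763, 1.201864)
phase 2: p=-0.0045, T=0.379, ωT=1.095575, cosh=1.662625, sinh=1.328278; start (x,ẋ)=(0.156763, 1.201864) → end (x,ẋ)=(0.815877, 2.617444)

x = 0.8159, ẋ = 2.6174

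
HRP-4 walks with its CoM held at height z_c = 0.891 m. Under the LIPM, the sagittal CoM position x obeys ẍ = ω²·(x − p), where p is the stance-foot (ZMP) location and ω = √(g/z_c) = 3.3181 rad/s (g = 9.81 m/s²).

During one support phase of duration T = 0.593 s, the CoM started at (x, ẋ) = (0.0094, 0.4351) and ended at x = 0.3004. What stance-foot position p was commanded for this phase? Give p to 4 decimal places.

p = 0.0732

ωT = 3.3181·0.593 = 1.967633; cosh(ωT) = 3.646757, sinh(ωT) = 3.506969
x(T) = p + (x₀−p)·cosh(ωT) + (ẋ₀/ω)·sinh(ωT) ⇒ p·(1 − cosh) = x(T) − x₀·cosh − (ẋ₀/ω)·sinh
numerator   = 0.3004 − (0.0094)·3.646757 − (0.4351/3.3181)·3.506969 = -0.193746
denominator = 1 − 3.646757 = -2.646757
p = -0.193746 / -2.646757 = 0.0732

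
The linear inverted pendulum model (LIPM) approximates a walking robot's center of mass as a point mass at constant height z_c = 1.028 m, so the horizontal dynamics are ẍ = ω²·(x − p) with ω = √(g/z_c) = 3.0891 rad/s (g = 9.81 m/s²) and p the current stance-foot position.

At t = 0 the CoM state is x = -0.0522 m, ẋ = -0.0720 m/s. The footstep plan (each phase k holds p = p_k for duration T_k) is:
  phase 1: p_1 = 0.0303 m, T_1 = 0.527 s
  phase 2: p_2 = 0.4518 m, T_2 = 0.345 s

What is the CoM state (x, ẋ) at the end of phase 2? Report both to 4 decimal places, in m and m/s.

x = -1.0169, ẋ = -4.0759

phase 1: p=0.0303, T=0.527, ωT=1.627956, cosh=2.644891, sinh=2.448561; start (x,ẋ)=(-0.052200, -0.072000) → end (x,ẋ)=(-0.244974, -0.814450)
phase 2: p=0.4518, T=0.345, ωT=1.065740, cosh=1.623729, sinh=1.279256; start (x,ẋ)=(-0.244974, -0.814450) → end (x,ẋ)=(-1.016851, -4.075922)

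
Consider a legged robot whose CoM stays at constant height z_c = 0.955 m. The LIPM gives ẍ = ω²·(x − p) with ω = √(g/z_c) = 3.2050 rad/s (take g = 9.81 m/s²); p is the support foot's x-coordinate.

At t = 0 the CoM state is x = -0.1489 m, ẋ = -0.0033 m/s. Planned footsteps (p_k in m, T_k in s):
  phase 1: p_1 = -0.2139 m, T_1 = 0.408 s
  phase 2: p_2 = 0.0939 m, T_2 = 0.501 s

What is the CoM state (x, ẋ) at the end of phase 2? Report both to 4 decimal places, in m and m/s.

x = -0.1127, ẋ = -0.4757

phase 1: p=-0.2139, T=0.408, ωT=1.307640, cosh=1.983948, sinh=1.713490; start (x,ẋ)=(-0.148900, -0.003300) → end (x,ẋ)=(-0.086708, 0.350416)
phase 2: p=0.0939, T=0.501, ωT=1.605705, cosh=2.591059, sinh=2.390311; start (x,ẋ)=(-0.086708, 0.350416) → end (x,ẋ)=(-0.112723, -0.475678)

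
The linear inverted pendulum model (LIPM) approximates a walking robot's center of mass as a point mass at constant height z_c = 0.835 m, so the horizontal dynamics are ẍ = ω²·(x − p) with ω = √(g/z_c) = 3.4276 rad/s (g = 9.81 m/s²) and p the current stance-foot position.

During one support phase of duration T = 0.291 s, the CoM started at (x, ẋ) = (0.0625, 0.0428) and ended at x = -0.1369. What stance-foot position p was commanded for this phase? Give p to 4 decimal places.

p = 0.4588

ωT = 3.4276·0.291 = 0.997432; cosh(ωT) = 1.540067, sinh(ωT) = 1.171242
x(T) = p + (x₀−p)·cosh(ωT) + (ẋ₀/ω)·sinh(ωT) ⇒ p·(1 − cosh) = x(T) − x₀·cosh − (ẋ₀/ω)·sinh
numerator   = -0.1369 − (0.0625)·1.540067 − (0.0428/3.4276)·1.171242 = -0.247779
denominator = 1 − 1.540067 = -0.540067
p = -0.247779 / -0.540067 = 0.4588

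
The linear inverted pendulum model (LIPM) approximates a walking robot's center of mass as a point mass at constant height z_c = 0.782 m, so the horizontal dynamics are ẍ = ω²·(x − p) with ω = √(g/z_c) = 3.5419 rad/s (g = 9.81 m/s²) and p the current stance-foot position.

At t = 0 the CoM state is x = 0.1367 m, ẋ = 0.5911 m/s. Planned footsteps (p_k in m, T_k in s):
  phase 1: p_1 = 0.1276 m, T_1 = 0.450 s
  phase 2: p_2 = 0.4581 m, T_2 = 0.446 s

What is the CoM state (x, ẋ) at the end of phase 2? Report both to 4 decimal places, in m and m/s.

phase 1: p=0.1276, T=0.450, ωT=1.593855, cosh=2.562915, sinh=2.359774; start (x,ẋ)=(0.136700, 0.591100) → end (x,ẋ)=(0.544740, 1.590998)
phase 2: p=0.4581, T=0.446, ωT=1.579687, cosh=2.529739, sinh=2.323699; start (x,ẋ)=(0.544740, 1.590998) → end (x,ẋ)=(1.721067, 4.737884)

x = 1.7211, ẋ = 4.7379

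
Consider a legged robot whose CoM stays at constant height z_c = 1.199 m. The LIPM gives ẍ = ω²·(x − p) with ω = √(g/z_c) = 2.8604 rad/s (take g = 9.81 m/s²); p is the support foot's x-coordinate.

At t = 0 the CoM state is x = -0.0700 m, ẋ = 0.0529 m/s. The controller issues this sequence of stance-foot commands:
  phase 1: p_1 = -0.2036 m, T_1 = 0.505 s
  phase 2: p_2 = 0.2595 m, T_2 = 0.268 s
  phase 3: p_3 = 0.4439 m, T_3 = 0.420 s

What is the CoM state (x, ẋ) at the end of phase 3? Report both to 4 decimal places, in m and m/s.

phase 1: p=-0.2036, T=0.505, ωT=1.444502, cosh=2.237802, sinh=2.001938; start (x,ẋ)=(-0.070000, 0.052900) → end (x,ẋ)=(0.132394, 0.883419)
phase 2: p=0.2595, T=0.268, ωT=0.766587, cosh=1.308502, sinh=0.843906; start (x,ẋ)=(0.132394, 0.883419) → end (x,ẋ)=(0.353817, 0.849134)
phase 3: p=0.4439, T=0.420, ωT=1.201368, cosh=1.812722, sinh=1.511940; start (x,ẋ)=(0.353817, 0.849134) → end (x,ẋ)=(0.729437, 1.149659)

x = 0.7294, ẋ = 1.1497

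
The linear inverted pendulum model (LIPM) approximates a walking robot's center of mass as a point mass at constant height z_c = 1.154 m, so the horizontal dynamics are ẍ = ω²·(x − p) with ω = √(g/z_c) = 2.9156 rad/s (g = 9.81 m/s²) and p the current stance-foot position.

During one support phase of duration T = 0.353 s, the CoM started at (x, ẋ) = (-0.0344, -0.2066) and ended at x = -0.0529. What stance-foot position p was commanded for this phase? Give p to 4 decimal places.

p = -0.1520

ωT = 2.9156·0.353 = 1.029207; cosh(ωT) = 1.578068, sinh(ωT) = 1.220777
x(T) = p + (x₀−p)·cosh(ωT) + (ẋ₀/ω)·sinh(ωT) ⇒ p·(1 − cosh) = x(T) − x₀·cosh − (ẋ₀/ω)·sinh
numerator   = -0.0529 − (-0.0344)·1.578068 − (-0.2066/2.9156)·1.220777 = 0.087890
denominator = 1 − 1.578068 = -0.578068
p = 0.087890 / -0.578068 = -0.1520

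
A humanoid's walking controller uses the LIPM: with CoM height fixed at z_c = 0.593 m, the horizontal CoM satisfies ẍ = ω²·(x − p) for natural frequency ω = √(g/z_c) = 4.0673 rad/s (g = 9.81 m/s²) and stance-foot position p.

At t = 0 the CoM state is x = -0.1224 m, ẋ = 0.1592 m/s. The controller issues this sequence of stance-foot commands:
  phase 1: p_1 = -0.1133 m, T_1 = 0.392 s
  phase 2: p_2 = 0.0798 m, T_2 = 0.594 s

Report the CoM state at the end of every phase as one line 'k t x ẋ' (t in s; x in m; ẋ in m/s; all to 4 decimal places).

1 0.3920 -0.0442 0.3208
2 0.9860 -0.1820 -0.9913

phase 1: p=-0.1133, T=0.392, ωT=1.594382, cosh=2.564158, sinh=2.361124; start (x,ẋ)=(-0.122400, 0.159200) → end (x,ẋ)=(-0.044216, 0.320823)
phase 2: p=0.0798, T=0.594, ωT=2.415976, cosh=5.644990, sinh=5.555710; start (x,ẋ)=(-0.044216, 0.320823) → end (x,ẋ)=(-0.182042, -0.991315)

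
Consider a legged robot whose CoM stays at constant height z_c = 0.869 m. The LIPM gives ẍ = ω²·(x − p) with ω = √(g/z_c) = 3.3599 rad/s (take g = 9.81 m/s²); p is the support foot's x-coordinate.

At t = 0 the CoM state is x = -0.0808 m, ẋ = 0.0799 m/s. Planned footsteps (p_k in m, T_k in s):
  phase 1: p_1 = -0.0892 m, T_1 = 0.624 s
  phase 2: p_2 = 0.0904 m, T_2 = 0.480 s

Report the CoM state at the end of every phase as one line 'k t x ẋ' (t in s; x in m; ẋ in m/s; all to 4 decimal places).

phase 1: p=-0.0892, T=0.624, ωT=2.096578, cosh=4.130573, sinh=4.007697; start (x,ẋ)=(-0.080800, 0.079900) → end (x,ẋ)=(0.040802, 0.443143)
phase 2: p=0.0904, T=0.480, ωT=1.612752, cosh=2.607968, sinh=2.408630; start (x,ẋ)=(0.040802, 0.443143) → end (x,ẋ)=(0.278727, 0.754315)

1 0.6240 0.0408 0.4431
2 1.1040 0.2787 0.7543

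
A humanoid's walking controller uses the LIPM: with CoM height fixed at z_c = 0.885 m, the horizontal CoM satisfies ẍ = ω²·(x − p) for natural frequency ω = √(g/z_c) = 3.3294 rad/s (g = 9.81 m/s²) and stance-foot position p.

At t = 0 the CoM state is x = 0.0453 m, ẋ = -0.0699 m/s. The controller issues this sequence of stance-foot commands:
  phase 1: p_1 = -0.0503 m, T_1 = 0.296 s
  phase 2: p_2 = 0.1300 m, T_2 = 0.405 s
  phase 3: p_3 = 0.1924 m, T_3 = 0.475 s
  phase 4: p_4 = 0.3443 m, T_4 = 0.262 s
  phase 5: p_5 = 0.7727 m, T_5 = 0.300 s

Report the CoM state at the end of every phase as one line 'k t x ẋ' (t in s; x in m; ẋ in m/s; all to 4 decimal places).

1 0.2960 0.0714 0.2603
2 0.7010 0.1499 0.1846
3 1.1760 0.2139 0.1388
4 1.4380 0.2023 -0.2334
5 1.7380 -0.1890 -2.5883

phase 1: p=-0.0503, T=0.296, ωT=0.985502, cosh=1.526205, sinh=1.152953; start (x,ẋ)=(0.045300, -0.069900) → end (x,ẋ)=(0.071399, 0.260292)
phase 2: p=0.1300, T=0.405, ωT=1.348407, cosh=2.055470, sinh=1.795816; start (x,ẋ)=(0.071399, 0.260292) → end (x,ẋ)=(0.149945, 0.184649)
phase 3: p=0.1924, T=0.475, ωT=1.581465, cosh=2.533874, sinh=2.328200; start (x,ẋ)=(0.149945, 0.184649) → end (x,ẋ)=(0.213946, 0.138785)
phase 4: p=0.3443, T=0.262, ωT=0.872303, cosh=1.405201, sinh=0.987213; start (x,ẋ)=(0.213946, 0.138785) → end (x,ẋ)=(0.202278, -0.233430)
phase 5: p=0.7727, T=0.300, ωT=0.998820, cosh=1.541695, sinh=1.173381; start (x,ẋ)=(0.202278, -0.233430) → end (x,ẋ)=(-0.188984, -2.588318)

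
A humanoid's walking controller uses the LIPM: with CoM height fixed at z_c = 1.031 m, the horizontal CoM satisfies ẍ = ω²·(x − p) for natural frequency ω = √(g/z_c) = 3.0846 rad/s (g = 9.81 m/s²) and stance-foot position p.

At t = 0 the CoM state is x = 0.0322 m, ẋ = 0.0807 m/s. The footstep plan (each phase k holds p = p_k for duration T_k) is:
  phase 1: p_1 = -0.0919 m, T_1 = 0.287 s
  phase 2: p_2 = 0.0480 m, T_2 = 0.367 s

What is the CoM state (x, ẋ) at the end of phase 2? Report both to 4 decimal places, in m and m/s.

x = 0.3798, ẋ = 1.1225

phase 1: p=-0.0919, T=0.287, ωT=0.885280, cosh=1.418131, sinh=1.005532; start (x,ẋ)=(0.032200, 0.080700) → end (x,ẋ)=(0.110397, 0.499360)
phase 2: p=0.0480, T=0.367, ωT=1.132048, cosh=1.712188, sinh=1.389816; start (x,ẋ)=(0.110397, 0.499360) → end (x,ẋ)=(0.379830, 1.122495)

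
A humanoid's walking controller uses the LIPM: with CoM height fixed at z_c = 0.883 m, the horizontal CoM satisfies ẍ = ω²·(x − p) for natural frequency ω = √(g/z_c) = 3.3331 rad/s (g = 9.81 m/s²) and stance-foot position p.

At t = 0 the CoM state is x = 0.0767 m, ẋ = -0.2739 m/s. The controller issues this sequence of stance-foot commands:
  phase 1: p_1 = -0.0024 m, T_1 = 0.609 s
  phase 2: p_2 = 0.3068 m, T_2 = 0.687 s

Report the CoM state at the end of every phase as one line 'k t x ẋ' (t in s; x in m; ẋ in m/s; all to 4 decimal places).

phase 1: p=-0.0024, T=0.609, ωT=2.029858, cosh=3.872179, sinh=3.740825; start (x,ẋ)=(0.076700, -0.273900) → end (x,ẋ)=(-0.003516, -0.074328)
phase 2: p=0.3068, T=0.687, ωT=2.289840, cosh=4.987319, sinh=4.886036; start (x,ẋ)=(-0.003516, -0.074328) → end (x,ẋ)=(-1.349802, -5.424390)

1 0.6090 -0.0035 -0.0743
2 1.2960 -1.3498 -5.4244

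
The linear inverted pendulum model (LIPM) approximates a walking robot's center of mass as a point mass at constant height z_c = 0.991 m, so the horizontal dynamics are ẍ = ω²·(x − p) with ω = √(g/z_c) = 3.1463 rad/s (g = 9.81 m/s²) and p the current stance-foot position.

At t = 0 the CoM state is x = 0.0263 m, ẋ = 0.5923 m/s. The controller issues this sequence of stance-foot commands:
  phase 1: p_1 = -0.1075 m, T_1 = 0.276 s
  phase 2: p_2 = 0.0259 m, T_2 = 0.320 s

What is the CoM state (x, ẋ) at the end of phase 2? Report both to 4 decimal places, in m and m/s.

phase 1: p=-0.1075, T=0.276, ωT=0.868379, cosh=1.401338, sinh=0.981707; start (x,ẋ)=(0.026300, 0.592300) → end (x,ẋ)=(0.264808, 1.243286)
phase 2: p=0.0259, T=0.320, ωT=1.006816, cosh=1.551127, sinh=1.185746; start (x,ẋ)=(0.264808, 1.243286) → end (x,ẋ)=(0.865034, 2.819792)

x = 0.8650, ẋ = 2.8198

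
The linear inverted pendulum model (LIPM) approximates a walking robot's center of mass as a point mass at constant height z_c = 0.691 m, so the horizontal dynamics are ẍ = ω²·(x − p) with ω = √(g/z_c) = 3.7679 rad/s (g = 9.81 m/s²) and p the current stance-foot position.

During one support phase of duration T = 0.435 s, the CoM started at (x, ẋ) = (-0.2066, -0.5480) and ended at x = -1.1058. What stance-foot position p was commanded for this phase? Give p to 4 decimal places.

p = 0.1156

ωT = 3.7679·0.435 = 1.639037; cosh(ωT) = 2.672186, sinh(ωT) = 2.478019
x(T) = p + (x₀−p)·cosh(ωT) + (ẋ₀/ω)·sinh(ωT) ⇒ p·(1 − cosh) = x(T) − x₀·cosh − (ẋ₀/ω)·sinh
numerator   = -1.1058 − (-0.2066)·2.672186 − (-0.5480/3.7679)·2.478019 = -0.193326
denominator = 1 − 2.672186 = -1.672186
p = -0.193326 / -1.672186 = 0.1156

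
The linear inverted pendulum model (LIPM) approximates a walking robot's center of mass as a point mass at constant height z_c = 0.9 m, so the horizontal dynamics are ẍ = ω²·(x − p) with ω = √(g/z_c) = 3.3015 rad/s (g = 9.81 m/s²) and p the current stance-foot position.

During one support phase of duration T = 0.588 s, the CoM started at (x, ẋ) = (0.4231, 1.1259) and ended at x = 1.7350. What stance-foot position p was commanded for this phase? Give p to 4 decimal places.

ωT = 3.3015·0.588 = 1.941282; cosh(ωT) = 3.555599, sinh(ωT) = 3.412079
x(T) = p + (x₀−p)·cosh(ωT) + (ẋ₀/ω)·sinh(ωT) ⇒ p·(1 − cosh) = x(T) − x₀·cosh − (ẋ₀/ω)·sinh
numerator   = 1.7350 − (0.4231)·3.555599 − (1.1259/3.3015)·3.412079 = -0.932984
denominator = 1 − 3.555599 = -2.555599
p = -0.932984 / -2.555599 = 0.3651

p = 0.3651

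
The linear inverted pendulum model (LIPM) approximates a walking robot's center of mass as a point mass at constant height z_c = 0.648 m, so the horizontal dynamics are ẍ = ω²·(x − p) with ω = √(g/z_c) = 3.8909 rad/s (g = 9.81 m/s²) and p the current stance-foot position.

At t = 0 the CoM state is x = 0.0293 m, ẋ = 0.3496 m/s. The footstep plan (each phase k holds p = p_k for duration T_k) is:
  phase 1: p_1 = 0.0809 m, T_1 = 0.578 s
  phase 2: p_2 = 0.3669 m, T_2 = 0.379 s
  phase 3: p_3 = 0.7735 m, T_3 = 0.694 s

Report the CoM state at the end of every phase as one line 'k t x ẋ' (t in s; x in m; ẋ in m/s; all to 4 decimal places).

1 0.5780 0.2547 0.7343
2 0.9570 0.4997 0.7845
3 1.6510 0.2201 -2.0288

phase 1: p=0.0809, T=0.578, ωT=2.248940, cosh=4.791599, sinh=4.686088; start (x,ẋ)=(0.029300, 0.349600) → end (x,ẋ)=(0.254702, 0.734315)
phase 2: p=0.3669, T=0.379, ωT=1.474651, cosh=2.299185, sinh=2.070326; start (x,ẋ)=(0.254702, 0.734315) → end (x,ẋ)=(0.499660, 0.784520)
phase 3: p=0.7735, T=0.694, ωT=2.700285, cosh=7.475577, sinh=7.408390; start (x,ẋ)=(0.499660, 0.784520) → end (x,ẋ)=(0.220138, -2.028779)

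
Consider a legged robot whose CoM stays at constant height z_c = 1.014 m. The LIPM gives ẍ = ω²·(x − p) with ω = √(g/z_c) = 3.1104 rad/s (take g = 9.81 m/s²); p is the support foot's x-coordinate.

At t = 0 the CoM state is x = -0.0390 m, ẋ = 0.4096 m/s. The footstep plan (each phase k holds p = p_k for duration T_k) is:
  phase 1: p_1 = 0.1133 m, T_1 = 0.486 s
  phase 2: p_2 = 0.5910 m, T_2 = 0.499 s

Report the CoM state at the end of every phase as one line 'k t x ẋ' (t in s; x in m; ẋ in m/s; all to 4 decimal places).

phase 1: p=0.1133, T=0.486, ωT=1.511654, cosh=2.377385, sinh=2.156841; start (x,ẋ)=(-0.039000, 0.409600) → end (x,ẋ)=(0.035253, -0.047948)
phase 2: p=0.5910, T=0.499, ωT=1.552090, cosh=2.466565, sinh=2.254760; start (x,ẋ)=(0.035253, -0.047948) → end (x,ẋ)=(-0.814545, -4.015839)

1 0.4860 0.0353 -0.0479
2 0.9850 -0.8145 -4.0158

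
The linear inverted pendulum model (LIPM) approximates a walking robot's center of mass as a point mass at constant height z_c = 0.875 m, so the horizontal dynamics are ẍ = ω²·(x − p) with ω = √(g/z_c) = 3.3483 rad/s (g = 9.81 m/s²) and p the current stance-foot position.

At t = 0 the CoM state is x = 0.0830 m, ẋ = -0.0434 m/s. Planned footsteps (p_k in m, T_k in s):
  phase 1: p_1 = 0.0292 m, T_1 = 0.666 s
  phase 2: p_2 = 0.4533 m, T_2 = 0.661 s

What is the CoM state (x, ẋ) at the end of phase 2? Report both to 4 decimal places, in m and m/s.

phase 1: p=0.0292, T=0.666, ωT=2.229968, cosh=4.703549, sinh=4.596017; start (x,ẋ)=(0.083000, -0.043400) → end (x,ẋ)=(0.222678, 0.623786)
phase 2: p=0.4533, T=0.661, ωT=2.213226, cosh=4.627261, sinh=4.517913; start (x,ẋ)=(0.222678, 0.623786) → end (x,ẋ)=(0.227837, -0.602271)

x = 0.2278, ẋ = -0.6023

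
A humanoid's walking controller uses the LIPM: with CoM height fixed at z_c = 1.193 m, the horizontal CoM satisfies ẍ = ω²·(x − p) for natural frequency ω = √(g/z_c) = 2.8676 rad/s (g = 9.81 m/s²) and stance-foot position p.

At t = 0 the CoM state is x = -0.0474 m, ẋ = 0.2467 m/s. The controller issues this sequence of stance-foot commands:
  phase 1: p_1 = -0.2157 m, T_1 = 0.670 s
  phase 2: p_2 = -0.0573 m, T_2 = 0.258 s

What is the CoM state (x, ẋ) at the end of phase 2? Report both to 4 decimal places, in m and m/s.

x = 1.5619, ẋ = 4.8434

phase 1: p=-0.2157, T=0.670, ωT=1.921292, cosh=3.488097, sinh=3.341680; start (x,ẋ)=(-0.047400, 0.246700) → end (x,ẋ)=(0.658832, 2.473265)
phase 2: p=-0.0573, T=0.258, ωT=0.739841, cosh=1.286396, sinh=0.809206; start (x,ẋ)=(0.658832, 2.473265) → end (x,ẋ)=(1.561858, 4.843367)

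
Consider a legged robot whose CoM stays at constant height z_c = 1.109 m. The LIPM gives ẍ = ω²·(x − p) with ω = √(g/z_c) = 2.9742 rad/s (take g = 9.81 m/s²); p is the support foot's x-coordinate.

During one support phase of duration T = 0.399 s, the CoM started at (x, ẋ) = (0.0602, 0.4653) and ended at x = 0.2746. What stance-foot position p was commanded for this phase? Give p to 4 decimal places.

p = 0.0830

ωT = 2.9742·0.399 = 1.186706; cosh(ωT) = 1.790748, sinh(ωT) = 1.485523
x(T) = p + (x₀−p)·cosh(ωT) + (ẋ₀/ω)·sinh(ωT) ⇒ p·(1 − cosh) = x(T) − x₀·cosh − (ẋ₀/ω)·sinh
numerator   = 0.2746 − (0.0602)·1.790748 − (0.4653/2.9742)·1.485523 = -0.065606
denominator = 1 − 1.790748 = -0.790748
p = -0.065606 / -0.790748 = 0.0830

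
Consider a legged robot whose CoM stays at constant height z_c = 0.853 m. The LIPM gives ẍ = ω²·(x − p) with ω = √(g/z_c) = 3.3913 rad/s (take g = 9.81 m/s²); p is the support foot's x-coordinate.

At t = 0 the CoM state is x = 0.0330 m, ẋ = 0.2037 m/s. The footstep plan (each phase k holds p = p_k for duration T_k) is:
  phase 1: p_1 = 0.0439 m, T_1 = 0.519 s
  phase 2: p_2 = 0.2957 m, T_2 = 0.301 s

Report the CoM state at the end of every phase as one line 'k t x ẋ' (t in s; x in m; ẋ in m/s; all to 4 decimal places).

1 0.5190 0.1807 0.5053
2 0.8200 0.2953 0.3213

phase 1: p=0.0439, T=0.519, ωT=1.760085, cosh=2.992480, sinh=2.820450; start (x,ẋ)=(0.033000, 0.203700) → end (x,ẋ)=(0.180694, 0.505310)
phase 2: p=0.2957, T=0.301, ωT=1.020781, cosh=1.567838, sinh=1.207524; start (x,ẋ)=(0.180694, 0.505310) → end (x,ẋ)=(0.295312, 0.321284)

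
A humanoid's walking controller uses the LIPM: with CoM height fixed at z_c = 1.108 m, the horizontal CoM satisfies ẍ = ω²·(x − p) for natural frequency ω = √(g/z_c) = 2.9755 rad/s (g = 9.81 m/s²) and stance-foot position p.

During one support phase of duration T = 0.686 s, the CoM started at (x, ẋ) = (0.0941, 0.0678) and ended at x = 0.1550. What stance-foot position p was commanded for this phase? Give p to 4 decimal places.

ωT = 2.9755·0.686 = 2.041193; cosh(ωT) = 3.914832, sinh(ωT) = 3.784958
x(T) = p + (x₀−p)·cosh(ωT) + (ẋ₀/ω)·sinh(ωT) ⇒ p·(1 − cosh) = x(T) − x₀·cosh − (ẋ₀/ω)·sinh
numerator   = 0.1550 − (0.0941)·3.914832 − (0.0678/2.9755)·3.784958 = -0.299630
denominator = 1 − 3.914832 = -2.914832
p = -0.299630 / -2.914832 = 0.1028

p = 0.1028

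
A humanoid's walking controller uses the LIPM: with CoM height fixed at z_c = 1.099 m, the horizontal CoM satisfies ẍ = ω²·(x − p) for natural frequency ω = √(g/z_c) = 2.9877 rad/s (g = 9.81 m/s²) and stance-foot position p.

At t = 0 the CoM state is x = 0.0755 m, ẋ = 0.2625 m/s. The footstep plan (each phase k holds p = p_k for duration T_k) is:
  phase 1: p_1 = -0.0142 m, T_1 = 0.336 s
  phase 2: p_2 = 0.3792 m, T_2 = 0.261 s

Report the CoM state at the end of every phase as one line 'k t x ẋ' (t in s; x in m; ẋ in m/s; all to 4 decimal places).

1 0.3360 0.2284 0.7228
2 0.5970 0.3885 0.5659

phase 1: p=-0.0142, T=0.336, ωT=1.003867, cosh=1.547637, sinh=1.181177; start (x,ẋ)=(0.075500, 0.262500) → end (x,ẋ)=(0.228402, 0.722806)
phase 2: p=0.3792, T=0.261, ωT=0.779790, cosh=1.319758, sinh=0.861256; start (x,ẋ)=(0.228402, 0.722806) → end (x,ẋ)=(0.388544, 0.565899)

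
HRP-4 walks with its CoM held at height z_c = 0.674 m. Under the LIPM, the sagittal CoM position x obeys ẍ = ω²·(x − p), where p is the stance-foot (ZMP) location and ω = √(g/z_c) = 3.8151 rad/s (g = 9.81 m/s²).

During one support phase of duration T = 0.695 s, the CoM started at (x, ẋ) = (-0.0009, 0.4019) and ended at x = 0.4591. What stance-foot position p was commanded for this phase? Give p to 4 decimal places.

ωT = 3.8151·0.695 = 2.651495; cosh(ωT) = 7.122877, sinh(ωT) = 7.052331
x(T) = p + (x₀−p)·cosh(ωT) + (ẋ₀/ω)·sinh(ωT) ⇒ p·(1 − cosh) = x(T) − x₀·cosh − (ẋ₀/ω)·sinh
numerator   = 0.4591 − (-0.0009)·7.122877 − (0.4019/3.8151)·7.052331 = -0.277414
denominator = 1 − 7.122877 = -6.122877
p = -0.277414 / -6.122877 = 0.0453

p = 0.0453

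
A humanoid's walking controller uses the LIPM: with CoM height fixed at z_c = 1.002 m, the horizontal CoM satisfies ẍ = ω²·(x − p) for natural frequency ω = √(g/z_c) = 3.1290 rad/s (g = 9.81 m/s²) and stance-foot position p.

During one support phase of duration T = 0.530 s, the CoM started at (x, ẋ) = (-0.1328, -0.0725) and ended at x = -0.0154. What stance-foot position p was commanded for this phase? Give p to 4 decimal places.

ωT = 3.1290·0.530 = 1.658370; cosh(ωT) = 2.720597, sinh(ωT) = 2.530148
x(T) = p + (x₀−p)·cosh(ωT) + (ẋ₀/ω)·sinh(ωT) ⇒ p·(1 − cosh) = x(T) − x₀·cosh − (ẋ₀/ω)·sinh
numerator   = -0.0154 − (-0.1328)·2.720597 − (-0.0725/3.1290)·2.530148 = 0.404520
denominator = 1 − 2.720597 = -1.720597
p = 0.404520 / -1.720597 = -0.2351

p = -0.2351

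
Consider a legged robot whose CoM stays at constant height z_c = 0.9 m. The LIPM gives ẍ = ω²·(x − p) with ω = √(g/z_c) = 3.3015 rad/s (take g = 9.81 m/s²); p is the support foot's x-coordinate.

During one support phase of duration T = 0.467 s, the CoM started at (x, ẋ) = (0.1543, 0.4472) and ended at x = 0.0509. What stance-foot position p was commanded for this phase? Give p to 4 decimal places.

ωT = 3.3015·0.467 = 1.541801; cosh(ωT) = 2.443496, sinh(ωT) = 2.229500
x(T) = p + (x₀−p)·cosh(ωT) + (ẋ₀/ω)·sinh(ωT) ⇒ p·(1 − cosh) = x(T) − x₀·cosh − (ẋ₀/ω)·sinh
numerator   = 0.0509 − (0.1543)·2.443496 − (0.4472/3.3015)·2.229500 = -0.628125
denominator = 1 − 2.443496 = -1.443496
p = -0.628125 / -1.443496 = 0.4351

p = 0.4351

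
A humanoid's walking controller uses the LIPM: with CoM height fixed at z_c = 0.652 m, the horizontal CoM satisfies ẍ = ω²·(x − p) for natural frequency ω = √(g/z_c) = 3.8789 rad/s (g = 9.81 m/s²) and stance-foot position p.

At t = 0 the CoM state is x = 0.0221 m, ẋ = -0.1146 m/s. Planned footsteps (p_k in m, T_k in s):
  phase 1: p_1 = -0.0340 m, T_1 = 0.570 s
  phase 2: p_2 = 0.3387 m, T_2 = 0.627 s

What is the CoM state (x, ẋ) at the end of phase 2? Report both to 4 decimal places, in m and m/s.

x = -0.4193, ẋ = -2.8166

phase 1: p=-0.0340, T=0.570, ωT=2.210973, cosh=4.617092, sinh=4.507498; start (x,ẋ)=(0.022100, -0.114600) → end (x,ẋ)=(0.091847, 0.451741)
phase 2: p=0.3387, T=0.627, ωT=2.432070, cosh=5.735139, sinh=5.647284; start (x,ẋ)=(0.091847, 0.451741) → end (x,ẋ)=(-0.419345, -2.816572)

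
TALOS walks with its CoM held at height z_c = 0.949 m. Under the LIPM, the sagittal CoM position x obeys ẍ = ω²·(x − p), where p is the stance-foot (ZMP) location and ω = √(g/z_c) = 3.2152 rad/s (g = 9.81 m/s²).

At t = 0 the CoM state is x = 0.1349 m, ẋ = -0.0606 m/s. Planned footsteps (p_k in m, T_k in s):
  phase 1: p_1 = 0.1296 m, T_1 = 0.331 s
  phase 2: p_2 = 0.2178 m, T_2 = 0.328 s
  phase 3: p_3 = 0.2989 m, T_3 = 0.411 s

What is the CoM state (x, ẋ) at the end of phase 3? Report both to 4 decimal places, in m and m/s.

x = -0.5536, ẋ = -2.6474

phase 1: p=0.1296, T=0.331, ωT=1.064231, cosh=1.621801, sinh=1.276808; start (x,ẋ)=(0.134900, -0.060600) → end (x,ẋ)=(0.114130, -0.076524)
phase 2: p=0.2178, T=0.328, ωT=1.054586, cosh=1.609561, sinh=1.261224; start (x,ẋ)=(0.114130, -0.076524) → end (x,ẋ)=(0.020919, -0.543559)
phase 3: p=0.2989, T=0.411, ωT=1.321447, cosh=2.007796, sinh=1.741047; start (x,ẋ)=(0.020919, -0.543559) → end (x,ẋ)=(-0.553568, -2.647440)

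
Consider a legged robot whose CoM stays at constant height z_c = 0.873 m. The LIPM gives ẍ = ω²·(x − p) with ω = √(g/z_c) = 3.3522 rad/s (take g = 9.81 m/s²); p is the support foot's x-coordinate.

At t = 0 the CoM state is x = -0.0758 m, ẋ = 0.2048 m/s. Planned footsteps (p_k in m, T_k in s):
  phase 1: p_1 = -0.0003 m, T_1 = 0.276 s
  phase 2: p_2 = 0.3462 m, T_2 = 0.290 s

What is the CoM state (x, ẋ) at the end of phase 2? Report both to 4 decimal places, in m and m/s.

x = -0.2356, ẋ = -1.4423

phase 1: p=-0.0003, T=0.276, ωT=0.925207, cosh=1.459420, sinh=1.062971; start (x,ẋ)=(-0.075800, 0.204800) → end (x,ẋ)=(-0.045545, 0.029861)
phase 2: p=0.3462, T=0.290, ωT=0.972138, cosh=1.510932, sinh=1.132658; start (x,ẋ)=(-0.045545, 0.029861) → end (x,ẋ)=(-0.235610, -1.442298)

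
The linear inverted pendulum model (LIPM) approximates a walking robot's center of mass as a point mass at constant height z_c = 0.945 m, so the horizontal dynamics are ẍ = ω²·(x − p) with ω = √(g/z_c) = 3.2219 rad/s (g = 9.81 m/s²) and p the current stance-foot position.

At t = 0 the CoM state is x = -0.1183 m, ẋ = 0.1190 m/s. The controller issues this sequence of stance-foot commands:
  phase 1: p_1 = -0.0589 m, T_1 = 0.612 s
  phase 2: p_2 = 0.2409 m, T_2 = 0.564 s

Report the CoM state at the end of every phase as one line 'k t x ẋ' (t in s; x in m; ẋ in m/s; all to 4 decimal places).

1 0.6120 -0.1463 -0.2384
2 1.1760 -1.2037 -4.4903

phase 1: p=-0.0589, T=0.612, ωT=1.971803, cosh=3.661411, sinh=3.522205; start (x,ẋ)=(-0.118300, 0.119000) → end (x,ẋ)=(-0.146296, -0.238375)
phase 2: p=0.2409, T=0.564, ωT=1.817152, cosh=3.158396, sinh=2.995908; start (x,ẋ)=(-0.146296, -0.238375) → end (x,ẋ)=(-1.203673, -4.490298)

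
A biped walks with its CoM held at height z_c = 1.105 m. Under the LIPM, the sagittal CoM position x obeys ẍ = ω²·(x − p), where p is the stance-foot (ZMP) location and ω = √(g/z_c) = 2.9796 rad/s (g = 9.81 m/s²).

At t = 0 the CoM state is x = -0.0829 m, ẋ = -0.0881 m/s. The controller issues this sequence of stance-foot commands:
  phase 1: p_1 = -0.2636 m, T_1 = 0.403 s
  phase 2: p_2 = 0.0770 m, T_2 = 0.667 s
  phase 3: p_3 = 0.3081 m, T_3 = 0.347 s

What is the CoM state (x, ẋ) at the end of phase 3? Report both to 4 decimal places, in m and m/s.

x = 1.5929, ẋ = 4.1132

phase 1: p=-0.2636, T=0.403, ωT=1.200779, cosh=1.811832, sinh=1.510872; start (x,ẋ)=(-0.082900, -0.088100) → end (x,ẋ)=(0.019125, 0.653852)
phase 2: p=0.0770, T=0.667, ωT=1.987393, cosh=3.716770, sinh=3.579718; start (x,ẋ)=(0.019125, 0.653852) → end (x,ẋ)=(0.647435, 1.812914)
phase 3: p=0.3081, T=0.347, ωT=1.033921, cosh=1.583840, sinh=1.228231; start (x,ẋ)=(0.647435, 1.812914) → end (x,ẋ)=(1.592860, 4.113210)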